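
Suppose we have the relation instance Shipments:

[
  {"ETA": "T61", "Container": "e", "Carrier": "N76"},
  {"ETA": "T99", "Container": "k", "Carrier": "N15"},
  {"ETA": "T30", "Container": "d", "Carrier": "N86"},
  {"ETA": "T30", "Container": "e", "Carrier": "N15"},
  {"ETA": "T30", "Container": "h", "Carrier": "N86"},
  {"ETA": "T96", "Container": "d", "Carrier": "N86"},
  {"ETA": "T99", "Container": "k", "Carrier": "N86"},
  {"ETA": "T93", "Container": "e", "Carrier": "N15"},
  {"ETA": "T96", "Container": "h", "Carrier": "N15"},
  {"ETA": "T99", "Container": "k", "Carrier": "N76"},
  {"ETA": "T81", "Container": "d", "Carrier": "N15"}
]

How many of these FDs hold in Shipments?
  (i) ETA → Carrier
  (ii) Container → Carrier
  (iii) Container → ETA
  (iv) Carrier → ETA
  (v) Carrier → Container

0

(i) ETA → Carrier: ETA=T99: 3 rows → Carrier takes values {N15, N86, N76} — violation; ETA=T30: 3 rows → Carrier takes values {N86, N15} — violation; ETA=T96: 2 rows → Carrier takes values {N86, N15} — violation — fails.
(ii) Container → Carrier: Container=e: 3 rows → Carrier takes values {N76, N15} — violation; Container=k: 3 rows → Carrier takes values {N15, N86, N76} — violation; Container=d: 3 rows → Carrier takes values {N86, N15} — violation; Container=h: 2 rows → Carrier takes values {N86, N15} — violation — fails.
(iii) Container → ETA: Container=e: 3 rows → ETA takes values {T61, T30, T93} — violation; Container=d: 3 rows → ETA takes values {T30, T96, T81} — violation; Container=h: 2 rows → ETA takes values {T30, T96} — violation — fails.
(iv) Carrier → ETA: Carrier=N76: 2 rows → ETA takes values {T61, T99} — violation; Carrier=N15: 5 rows → ETA takes values {T99, T30, T93, T96, T81} — violation; Carrier=N86: 4 rows → ETA takes values {T30, T96, T99} — violation — fails.
(v) Carrier → Container: Carrier=N76: 2 rows → Container takes values {e, k} — violation; Carrier=N15: 5 rows → Container takes values {k, e, h, d} — violation; Carrier=N86: 4 rows → Container takes values {d, h, k} — violation — fails.
None of the 5 dependencies hold.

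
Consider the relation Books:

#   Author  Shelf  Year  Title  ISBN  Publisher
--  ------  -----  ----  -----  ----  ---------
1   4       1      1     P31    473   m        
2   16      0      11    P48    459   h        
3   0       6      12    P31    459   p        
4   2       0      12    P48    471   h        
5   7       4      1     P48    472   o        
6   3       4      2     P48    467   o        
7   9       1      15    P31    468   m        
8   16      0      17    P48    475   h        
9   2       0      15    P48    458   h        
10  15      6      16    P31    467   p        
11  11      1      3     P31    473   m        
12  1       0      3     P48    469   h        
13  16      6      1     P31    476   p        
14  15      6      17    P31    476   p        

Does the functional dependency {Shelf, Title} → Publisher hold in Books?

Yes

(Shelf=1, Title=P31): rows 1, 7, 11 → Publisher = m, m, m ✓
(Shelf=0, Title=P48): rows 2, 4, 8, 9, 12 → Publisher = h, h, h, h, h ✓
(Shelf=6, Title=P31): rows 3, 10, 13, 14 → Publisher = p, p, p, p ✓
(Shelf=4, Title=P48): rows 5, 6 → Publisher = o, o ✓
Every {Shelf, Title} value is associated with a single Publisher value, so {Shelf, Title} → Publisher holds.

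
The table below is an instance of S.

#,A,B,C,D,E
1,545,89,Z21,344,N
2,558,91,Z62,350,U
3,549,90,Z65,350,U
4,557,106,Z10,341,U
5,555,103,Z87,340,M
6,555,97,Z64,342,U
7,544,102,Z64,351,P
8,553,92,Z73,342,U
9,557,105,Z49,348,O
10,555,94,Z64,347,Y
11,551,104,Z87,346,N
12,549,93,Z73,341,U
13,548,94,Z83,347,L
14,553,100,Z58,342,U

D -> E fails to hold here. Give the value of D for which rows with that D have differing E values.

347

D=344: row 1 → E = N ✓
D=350: rows 2, 3 → E = U, U ✓
D=341: rows 4, 12 → E = U, U ✓
D=340: row 5 → E = M ✓
D=342: rows 6, 8, 14 → E = U, U, U ✓
D=351: row 7 → E = P ✓
D=348: row 9 → E = O ✓
D=347: rows 10, 13 → E takes values {Y, L} — violation
D=346: row 11 → E = N ✓
The only D value with inconsistent E is D=347.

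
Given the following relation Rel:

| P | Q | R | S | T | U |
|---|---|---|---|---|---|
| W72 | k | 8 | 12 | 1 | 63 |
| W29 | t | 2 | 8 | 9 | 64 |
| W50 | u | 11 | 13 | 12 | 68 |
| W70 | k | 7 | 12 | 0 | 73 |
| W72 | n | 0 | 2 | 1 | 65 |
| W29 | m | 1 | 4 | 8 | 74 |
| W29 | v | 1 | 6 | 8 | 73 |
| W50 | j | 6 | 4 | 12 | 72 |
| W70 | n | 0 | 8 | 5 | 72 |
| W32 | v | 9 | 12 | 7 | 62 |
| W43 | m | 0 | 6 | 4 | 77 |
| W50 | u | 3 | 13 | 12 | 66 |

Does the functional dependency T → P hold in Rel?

T=1: 2 rows → P = W72, W72 ✓
T=9: 1 row → P = W29 ✓
T=12: 3 rows → P = W50, W50, W50 ✓
T=0: 1 row → P = W70 ✓
T=8: 2 rows → P = W29, W29 ✓
T=5: 1 row → P = W70 ✓
T=7: 1 row → P = W32 ✓
T=4: 1 row → P = W43 ✓
Every T value is associated with a single P value, so T → P holds.

Yes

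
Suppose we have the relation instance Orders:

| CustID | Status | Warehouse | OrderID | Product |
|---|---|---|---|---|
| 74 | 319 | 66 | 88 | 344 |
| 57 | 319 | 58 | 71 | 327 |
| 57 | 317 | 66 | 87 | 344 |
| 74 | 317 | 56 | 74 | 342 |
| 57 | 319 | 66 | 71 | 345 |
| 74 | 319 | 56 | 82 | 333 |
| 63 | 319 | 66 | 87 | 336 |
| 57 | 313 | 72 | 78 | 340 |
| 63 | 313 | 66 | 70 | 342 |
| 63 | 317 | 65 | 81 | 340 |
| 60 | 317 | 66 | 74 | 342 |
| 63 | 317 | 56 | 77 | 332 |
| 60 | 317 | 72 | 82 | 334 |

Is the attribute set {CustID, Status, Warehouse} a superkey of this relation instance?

All 13 rows have distinct {CustID, Status, Warehouse} values, so {CustID, Status, Warehouse} → (all attributes) holds and {CustID, Status, Warehouse} is a superkey.

Yes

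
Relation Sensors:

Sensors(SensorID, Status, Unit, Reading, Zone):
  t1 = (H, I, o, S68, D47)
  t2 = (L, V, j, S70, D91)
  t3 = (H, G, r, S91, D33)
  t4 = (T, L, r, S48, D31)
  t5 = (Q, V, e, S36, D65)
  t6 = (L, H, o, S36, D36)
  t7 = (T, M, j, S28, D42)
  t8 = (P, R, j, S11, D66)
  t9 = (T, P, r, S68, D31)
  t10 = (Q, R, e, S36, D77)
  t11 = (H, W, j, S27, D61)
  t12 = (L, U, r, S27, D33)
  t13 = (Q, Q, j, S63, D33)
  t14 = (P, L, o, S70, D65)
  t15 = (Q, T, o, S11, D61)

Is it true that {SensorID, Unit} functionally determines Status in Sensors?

No

(SensorID=H, Unit=o): row 1 → Status = I ✓
(SensorID=L, Unit=j): row 2 → Status = V ✓
(SensorID=H, Unit=r): row 3 → Status = G ✓
(SensorID=T, Unit=r): rows 4, 9 → Status takes values {L, P} — violation
(SensorID=Q, Unit=e): rows 5, 10 → Status takes values {V, R} — violation
(SensorID=L, Unit=o): row 6 → Status = H ✓
(SensorID=T, Unit=j): row 7 → Status = M ✓
(SensorID=P, Unit=j): row 8 → Status = R ✓
(SensorID=H, Unit=j): row 11 → Status = W ✓
(SensorID=L, Unit=r): row 12 → Status = U ✓
(SensorID=Q, Unit=j): row 13 → Status = Q ✓
(SensorID=P, Unit=o): row 14 → Status = L ✓
(SensorID=Q, Unit=o): row 15 → Status = T ✓
Two rows agree on {SensorID, Unit} but differ on Status, so {SensorID, Unit} -> Status does not hold.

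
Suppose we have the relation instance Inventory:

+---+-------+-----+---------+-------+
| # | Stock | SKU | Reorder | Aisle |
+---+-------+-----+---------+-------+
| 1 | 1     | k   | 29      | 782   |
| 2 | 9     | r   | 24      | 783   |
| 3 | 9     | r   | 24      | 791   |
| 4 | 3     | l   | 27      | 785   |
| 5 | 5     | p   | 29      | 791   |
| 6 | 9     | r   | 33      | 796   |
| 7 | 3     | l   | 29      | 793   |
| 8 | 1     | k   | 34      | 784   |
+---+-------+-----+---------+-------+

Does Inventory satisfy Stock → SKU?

Stock=1: rows 1, 8 → SKU = k, k ✓
Stock=9: rows 2, 3, 6 → SKU = r, r, r ✓
Stock=3: rows 4, 7 → SKU = l, l ✓
Stock=5: row 5 → SKU = p ✓
Every Stock value is associated with a single SKU value, so Stock → SKU holds.

Yes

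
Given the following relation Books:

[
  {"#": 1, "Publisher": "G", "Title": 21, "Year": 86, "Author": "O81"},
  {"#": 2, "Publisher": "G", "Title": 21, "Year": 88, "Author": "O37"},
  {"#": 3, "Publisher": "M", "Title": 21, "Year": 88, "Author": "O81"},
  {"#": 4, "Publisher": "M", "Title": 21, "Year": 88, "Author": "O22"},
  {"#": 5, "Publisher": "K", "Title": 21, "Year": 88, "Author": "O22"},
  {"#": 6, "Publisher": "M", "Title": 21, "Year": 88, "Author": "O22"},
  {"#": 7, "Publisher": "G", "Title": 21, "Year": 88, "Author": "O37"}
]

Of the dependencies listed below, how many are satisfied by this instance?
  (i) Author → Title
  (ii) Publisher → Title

2

(i) Author → Title: every LHS value maps to a single RHS value — holds.
(ii) Publisher → Title: every LHS value maps to a single RHS value — holds.
2 of the 2 dependencies hold.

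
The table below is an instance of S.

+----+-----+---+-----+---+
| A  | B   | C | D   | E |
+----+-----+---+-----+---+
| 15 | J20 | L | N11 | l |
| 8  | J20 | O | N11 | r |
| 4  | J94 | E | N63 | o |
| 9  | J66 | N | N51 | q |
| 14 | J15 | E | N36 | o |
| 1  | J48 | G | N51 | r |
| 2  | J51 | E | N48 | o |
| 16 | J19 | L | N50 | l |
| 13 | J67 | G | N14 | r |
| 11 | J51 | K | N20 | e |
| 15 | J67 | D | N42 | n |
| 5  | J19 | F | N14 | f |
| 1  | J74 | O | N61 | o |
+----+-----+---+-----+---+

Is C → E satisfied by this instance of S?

No

C=L: 2 rows → E = l, l ✓
C=O: 2 rows → E takes values {r, o} — violation
C=E: 3 rows → E = o, o, o ✓
C=N: 1 row → E = q ✓
C=G: 2 rows → E = r, r ✓
C=K: 1 row → E = e ✓
C=D: 1 row → E = n ✓
C=F: 1 row → E = f ✓
Two rows agree on C but differ on E, so C → E does not hold.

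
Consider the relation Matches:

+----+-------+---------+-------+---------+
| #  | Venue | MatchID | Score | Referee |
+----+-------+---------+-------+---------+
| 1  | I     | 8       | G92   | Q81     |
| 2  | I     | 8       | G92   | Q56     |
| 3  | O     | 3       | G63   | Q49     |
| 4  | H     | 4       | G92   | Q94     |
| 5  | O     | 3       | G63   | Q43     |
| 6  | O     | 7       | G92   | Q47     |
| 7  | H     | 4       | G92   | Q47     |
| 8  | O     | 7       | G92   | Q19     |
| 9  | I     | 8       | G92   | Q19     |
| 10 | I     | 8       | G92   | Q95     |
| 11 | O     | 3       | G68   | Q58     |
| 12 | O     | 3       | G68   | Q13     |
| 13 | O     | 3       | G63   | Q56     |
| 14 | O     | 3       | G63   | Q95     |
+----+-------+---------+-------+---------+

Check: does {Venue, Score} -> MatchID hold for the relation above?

(Venue=I, Score=G92): rows 1, 2, 9, 10 → MatchID = 8, 8, 8, 8 ✓
(Venue=O, Score=G63): rows 3, 5, 13, 14 → MatchID = 3, 3, 3, 3 ✓
(Venue=H, Score=G92): rows 4, 7 → MatchID = 4, 4 ✓
(Venue=O, Score=G92): rows 6, 8 → MatchID = 7, 7 ✓
(Venue=O, Score=G68): rows 11, 12 → MatchID = 3, 3 ✓
Every {Venue, Score} value is associated with a single MatchID value, so {Venue, Score} -> MatchID holds.

Yes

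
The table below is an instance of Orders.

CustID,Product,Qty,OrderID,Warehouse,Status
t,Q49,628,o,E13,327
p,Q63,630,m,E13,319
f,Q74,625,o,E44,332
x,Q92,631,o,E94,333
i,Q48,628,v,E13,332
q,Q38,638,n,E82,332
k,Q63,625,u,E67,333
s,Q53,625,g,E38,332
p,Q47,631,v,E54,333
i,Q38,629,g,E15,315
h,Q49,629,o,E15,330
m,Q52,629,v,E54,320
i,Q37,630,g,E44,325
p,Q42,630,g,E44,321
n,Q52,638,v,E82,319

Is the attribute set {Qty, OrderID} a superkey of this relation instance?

No

Two distinct rows share (Qty=630, OrderID=g), so {Qty, OrderID} does not determine every attribute — not a superkey.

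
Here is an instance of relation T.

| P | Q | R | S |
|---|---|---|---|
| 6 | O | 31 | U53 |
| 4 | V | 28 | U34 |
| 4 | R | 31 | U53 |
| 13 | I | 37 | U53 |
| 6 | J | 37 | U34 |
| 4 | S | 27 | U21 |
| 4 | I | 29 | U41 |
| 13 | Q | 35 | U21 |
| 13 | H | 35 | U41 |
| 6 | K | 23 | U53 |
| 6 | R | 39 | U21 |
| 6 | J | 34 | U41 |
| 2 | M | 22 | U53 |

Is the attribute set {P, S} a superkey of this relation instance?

Two distinct rows share (P=6, S=U53), so {P, S} does not determine every attribute — not a superkey.

No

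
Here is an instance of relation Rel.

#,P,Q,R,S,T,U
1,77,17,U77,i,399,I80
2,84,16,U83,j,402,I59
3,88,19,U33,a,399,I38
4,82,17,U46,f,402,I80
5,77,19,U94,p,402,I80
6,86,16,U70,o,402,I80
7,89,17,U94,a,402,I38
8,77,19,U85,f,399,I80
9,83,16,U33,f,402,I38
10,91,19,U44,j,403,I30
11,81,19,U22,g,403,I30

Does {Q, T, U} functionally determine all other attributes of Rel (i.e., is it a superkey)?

No

Rows 10 and 11 have the same {Q, T, U} value (Q=19, T=403, U=I30) but are distinct tuples, so {Q, T, U} does not determine every attribute — not a superkey.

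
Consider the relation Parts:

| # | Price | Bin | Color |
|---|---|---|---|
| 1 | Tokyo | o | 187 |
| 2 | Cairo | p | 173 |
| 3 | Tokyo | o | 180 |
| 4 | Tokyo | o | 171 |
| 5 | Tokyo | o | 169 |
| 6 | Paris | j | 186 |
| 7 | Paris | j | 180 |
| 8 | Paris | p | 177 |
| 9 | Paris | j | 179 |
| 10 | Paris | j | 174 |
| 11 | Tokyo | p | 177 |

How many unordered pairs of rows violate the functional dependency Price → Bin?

Price=Tokyo: violating pairs (1,11), (3,11), (4,11), (5,11) — 4 pairs.
Price=Paris: violating pairs (6,8), (7,8), (8,9), (8,10) — 4 pairs.

8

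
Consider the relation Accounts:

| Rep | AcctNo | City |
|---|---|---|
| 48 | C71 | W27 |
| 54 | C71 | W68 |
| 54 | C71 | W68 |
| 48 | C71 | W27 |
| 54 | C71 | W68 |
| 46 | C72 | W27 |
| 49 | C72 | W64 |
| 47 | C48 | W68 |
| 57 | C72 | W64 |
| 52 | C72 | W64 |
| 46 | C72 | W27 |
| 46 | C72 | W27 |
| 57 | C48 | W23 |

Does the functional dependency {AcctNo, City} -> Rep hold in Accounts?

(AcctNo=C71, City=W27): 2 rows → Rep = 48, 48 ✓
(AcctNo=C71, City=W68): 3 rows → Rep = 54, 54, 54 ✓
(AcctNo=C72, City=W27): 3 rows → Rep = 46, 46, 46 ✓
(AcctNo=C72, City=W64): 3 rows → Rep takes values {49, 57, 52} — violation
(AcctNo=C48, City=W68): 1 row → Rep = 47 ✓
(AcctNo=C48, City=W23): 1 row → Rep = 57 ✓
Two rows agree on {AcctNo, City} but differ on Rep, so {AcctNo, City} -> Rep does not hold.

No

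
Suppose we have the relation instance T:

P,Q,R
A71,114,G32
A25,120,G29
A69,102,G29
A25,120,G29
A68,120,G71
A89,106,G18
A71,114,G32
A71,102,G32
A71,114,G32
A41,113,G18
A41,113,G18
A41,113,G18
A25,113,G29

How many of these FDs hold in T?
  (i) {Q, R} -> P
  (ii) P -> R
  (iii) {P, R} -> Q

(i) {Q, R} -> P: every LHS value maps to a single RHS value — holds.
(ii) P -> R: every LHS value maps to a single RHS value — holds.
(iii) {P, R} -> Q: (P=A71, R=G32): 4 rows → Q takes values {114, 102} — violation; (P=A25, R=G29): 3 rows → Q takes values {120, 113} — violation — fails.
2 of the 3 dependencies hold.

2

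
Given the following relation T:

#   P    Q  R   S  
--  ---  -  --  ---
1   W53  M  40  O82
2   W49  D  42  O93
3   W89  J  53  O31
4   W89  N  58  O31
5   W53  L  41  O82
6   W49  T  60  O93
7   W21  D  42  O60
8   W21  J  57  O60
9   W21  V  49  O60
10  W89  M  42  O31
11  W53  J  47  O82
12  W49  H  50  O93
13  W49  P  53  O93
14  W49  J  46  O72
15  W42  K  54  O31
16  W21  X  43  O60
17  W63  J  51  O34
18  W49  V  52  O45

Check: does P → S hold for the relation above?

P=W53: rows 1, 5, 11 → S = O82, O82, O82 ✓
P=W49: rows 2, 6, 12, 13, 14, 18 → S takes values {O93, O72, O45} — violation
P=W89: rows 3, 4, 10 → S = O31, O31, O31 ✓
P=W21: rows 7, 8, 9, 16 → S = O60, O60, O60, O60 ✓
P=W42: row 15 → S = O31 ✓
P=W63: row 17 → S = O34 ✓
Two rows agree on P but differ on S, so P → S does not hold.

No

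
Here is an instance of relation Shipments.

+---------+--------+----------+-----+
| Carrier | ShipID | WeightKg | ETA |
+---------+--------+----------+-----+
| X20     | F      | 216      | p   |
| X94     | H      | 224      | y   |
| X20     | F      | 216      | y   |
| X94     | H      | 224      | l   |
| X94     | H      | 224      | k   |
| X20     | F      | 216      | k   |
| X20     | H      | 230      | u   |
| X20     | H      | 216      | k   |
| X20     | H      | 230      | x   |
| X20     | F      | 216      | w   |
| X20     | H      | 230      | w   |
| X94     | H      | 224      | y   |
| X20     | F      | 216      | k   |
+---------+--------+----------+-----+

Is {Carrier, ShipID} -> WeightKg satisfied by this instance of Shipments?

(Carrier=X20, ShipID=F): 5 rows → WeightKg = 216, 216, 216, 216, 216 ✓
(Carrier=X94, ShipID=H): 4 rows → WeightKg = 224, 224, 224, 224 ✓
(Carrier=X20, ShipID=H): 4 rows → WeightKg takes values {230, 216} — violation
Two rows agree on {Carrier, ShipID} but differ on WeightKg, so {Carrier, ShipID} -> WeightKg does not hold.

No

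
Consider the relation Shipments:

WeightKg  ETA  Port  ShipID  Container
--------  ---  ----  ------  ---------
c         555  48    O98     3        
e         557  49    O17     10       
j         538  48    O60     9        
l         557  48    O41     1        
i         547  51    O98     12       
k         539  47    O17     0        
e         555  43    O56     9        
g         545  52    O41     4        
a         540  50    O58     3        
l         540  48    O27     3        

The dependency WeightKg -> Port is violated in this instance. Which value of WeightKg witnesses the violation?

e

WeightKg=c: 1 row → Port = 48 ✓
WeightKg=e: 2 rows → Port takes values {49, 43} — violation
WeightKg=j: 1 row → Port = 48 ✓
WeightKg=l: 2 rows → Port = 48, 48 ✓
WeightKg=i: 1 row → Port = 51 ✓
WeightKg=k: 1 row → Port = 47 ✓
WeightKg=g: 1 row → Port = 52 ✓
WeightKg=a: 1 row → Port = 50 ✓
The only WeightKg value with inconsistent Port is WeightKg=e.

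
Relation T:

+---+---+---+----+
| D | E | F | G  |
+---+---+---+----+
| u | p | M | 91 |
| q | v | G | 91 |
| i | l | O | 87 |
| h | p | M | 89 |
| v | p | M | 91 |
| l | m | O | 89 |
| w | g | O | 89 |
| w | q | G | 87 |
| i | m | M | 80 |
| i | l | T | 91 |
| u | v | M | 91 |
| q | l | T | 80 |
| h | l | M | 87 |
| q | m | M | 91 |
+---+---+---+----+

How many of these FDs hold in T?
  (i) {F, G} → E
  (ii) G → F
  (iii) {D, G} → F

0

(i) {F, G} → E: (F=M, G=91): 4 rows → E takes values {p, v, m} — violation; (F=O, G=89): 2 rows → E takes values {m, g} — violation — fails.
(ii) G → F: G=91: 6 rows → F takes values {M, G, T} — violation; G=87: 3 rows → F takes values {O, G, M} — violation; G=89: 3 rows → F takes values {M, O} — violation; G=80: 2 rows → F takes values {M, T} — violation — fails.
(iii) {D, G} → F: (D=q, G=91): 2 rows → F takes values {G, M} — violation — fails.
None of the 3 dependencies hold.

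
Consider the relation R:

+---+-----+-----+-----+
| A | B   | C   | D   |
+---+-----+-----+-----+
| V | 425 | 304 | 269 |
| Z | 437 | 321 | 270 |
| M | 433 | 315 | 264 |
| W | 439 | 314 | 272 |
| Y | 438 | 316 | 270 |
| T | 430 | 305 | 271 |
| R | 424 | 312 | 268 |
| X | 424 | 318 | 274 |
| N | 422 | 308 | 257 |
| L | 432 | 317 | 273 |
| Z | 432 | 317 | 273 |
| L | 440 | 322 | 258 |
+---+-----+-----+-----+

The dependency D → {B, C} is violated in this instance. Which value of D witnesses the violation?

D=269: 1 row → {B,C} = (425, 304) ✓
D=270: 2 rows → {B,C} takes values {(437, 321), (438, 316)} — violation
D=264: 1 row → {B,C} = (433, 315) ✓
D=272: 1 row → {B,C} = (439, 314) ✓
D=271: 1 row → {B,C} = (430, 305) ✓
D=268: 1 row → {B,C} = (424, 312) ✓
D=274: 1 row → {B,C} = (424, 318) ✓
D=257: 1 row → {B,C} = (422, 308) ✓
D=273: 2 rows → {B,C} = (432, 317), (432, 317) ✓
D=258: 1 row → {B,C} = (440, 322) ✓
The only D value with inconsistent RHS is D=270.

270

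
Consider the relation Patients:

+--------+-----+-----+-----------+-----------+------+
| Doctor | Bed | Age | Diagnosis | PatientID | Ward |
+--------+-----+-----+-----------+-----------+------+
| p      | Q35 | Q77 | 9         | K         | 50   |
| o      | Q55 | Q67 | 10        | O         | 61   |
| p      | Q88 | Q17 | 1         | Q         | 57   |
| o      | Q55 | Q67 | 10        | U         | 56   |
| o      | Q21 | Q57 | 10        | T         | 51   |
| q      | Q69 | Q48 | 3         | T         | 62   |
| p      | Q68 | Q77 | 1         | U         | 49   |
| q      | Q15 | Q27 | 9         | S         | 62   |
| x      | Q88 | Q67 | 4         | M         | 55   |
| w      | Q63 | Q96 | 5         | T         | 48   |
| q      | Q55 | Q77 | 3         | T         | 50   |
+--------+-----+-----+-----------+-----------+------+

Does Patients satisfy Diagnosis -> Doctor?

No

Diagnosis=9: 2 rows → Doctor takes values {p, q} — violation
Diagnosis=10: 3 rows → Doctor = o, o, o ✓
Diagnosis=1: 2 rows → Doctor = p, p ✓
Diagnosis=3: 2 rows → Doctor = q, q ✓
Diagnosis=4: 1 row → Doctor = x ✓
Diagnosis=5: 1 row → Doctor = w ✓
Two rows agree on Diagnosis but differ on Doctor, so Diagnosis -> Doctor does not hold.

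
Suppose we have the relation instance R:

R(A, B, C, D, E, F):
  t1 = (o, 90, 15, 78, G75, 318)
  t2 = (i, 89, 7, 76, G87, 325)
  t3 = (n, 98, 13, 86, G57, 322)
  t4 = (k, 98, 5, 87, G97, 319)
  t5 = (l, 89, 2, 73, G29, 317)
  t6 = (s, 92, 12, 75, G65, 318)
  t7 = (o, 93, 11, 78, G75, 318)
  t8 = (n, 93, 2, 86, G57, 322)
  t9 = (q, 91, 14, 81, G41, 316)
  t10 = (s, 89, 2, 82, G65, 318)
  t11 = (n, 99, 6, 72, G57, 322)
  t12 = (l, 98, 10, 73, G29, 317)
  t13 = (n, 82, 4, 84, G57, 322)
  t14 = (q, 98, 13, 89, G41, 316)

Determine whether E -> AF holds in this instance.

E=G75: rows 1, 7 → {A,F} = (o, 318), (o, 318) ✓
E=G87: row 2 → {A,F} = (i, 325) ✓
E=G57: rows 3, 8, 11, 13 → {A,F} = (n, 322), (n, 322), (n, 322), (n, 322) ✓
E=G97: row 4 → {A,F} = (k, 319) ✓
E=G29: rows 5, 12 → {A,F} = (l, 317), (l, 317) ✓
E=G65: rows 6, 10 → {A,F} = (s, 318), (s, 318) ✓
E=G41: rows 9, 14 → {A,F} = (q, 316), (q, 316) ✓
Every E value is associated with a single AF value, so E -> AF holds.

Yes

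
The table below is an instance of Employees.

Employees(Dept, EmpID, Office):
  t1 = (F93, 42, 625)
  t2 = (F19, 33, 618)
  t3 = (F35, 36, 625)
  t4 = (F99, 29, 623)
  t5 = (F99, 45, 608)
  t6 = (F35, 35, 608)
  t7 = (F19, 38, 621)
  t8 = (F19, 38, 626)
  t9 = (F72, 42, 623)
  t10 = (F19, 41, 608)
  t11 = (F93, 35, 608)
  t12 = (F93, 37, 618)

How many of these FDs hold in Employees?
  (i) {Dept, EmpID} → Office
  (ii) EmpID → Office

(i) {Dept, EmpID} → Office: (Dept=F19, EmpID=38): rows 7, 8 → Office takes values {621, 626} — violation — fails.
(ii) EmpID → Office: EmpID=42: rows 1, 9 → Office takes values {625, 623} — violation; EmpID=38: rows 7, 8 → Office takes values {621, 626} — violation — fails.
None of the 2 dependencies hold.

0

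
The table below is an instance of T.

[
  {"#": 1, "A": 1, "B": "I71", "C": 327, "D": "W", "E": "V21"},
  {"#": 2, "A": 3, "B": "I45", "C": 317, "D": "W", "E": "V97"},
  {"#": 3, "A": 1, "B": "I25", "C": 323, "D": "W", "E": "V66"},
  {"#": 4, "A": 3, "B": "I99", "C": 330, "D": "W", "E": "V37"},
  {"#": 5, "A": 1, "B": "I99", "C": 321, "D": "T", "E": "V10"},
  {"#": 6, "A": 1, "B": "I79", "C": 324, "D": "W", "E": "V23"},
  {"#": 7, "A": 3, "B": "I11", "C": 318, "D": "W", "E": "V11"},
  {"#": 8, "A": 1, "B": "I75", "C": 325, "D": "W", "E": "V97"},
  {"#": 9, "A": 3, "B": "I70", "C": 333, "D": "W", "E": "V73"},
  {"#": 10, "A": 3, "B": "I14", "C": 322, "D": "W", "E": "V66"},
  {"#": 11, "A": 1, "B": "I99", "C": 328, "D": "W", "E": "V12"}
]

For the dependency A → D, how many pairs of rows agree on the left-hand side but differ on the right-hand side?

A=1: violating pairs (1,5), (3,5), (5,6), (5,8), (5,11) — 5 pairs.
A=3: all 5 rows agree on D — 0 pairs.

5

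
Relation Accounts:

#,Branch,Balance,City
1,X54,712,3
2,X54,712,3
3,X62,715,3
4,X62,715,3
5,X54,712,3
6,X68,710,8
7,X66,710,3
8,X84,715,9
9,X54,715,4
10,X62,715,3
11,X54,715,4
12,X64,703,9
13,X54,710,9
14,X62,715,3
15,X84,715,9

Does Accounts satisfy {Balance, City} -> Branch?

Yes

(Balance=712, City=3): rows 1, 2, 5 → Branch = X54, X54, X54 ✓
(Balance=715, City=3): rows 3, 4, 10, 14 → Branch = X62, X62, X62, X62 ✓
(Balance=710, City=8): row 6 → Branch = X68 ✓
(Balance=710, City=3): row 7 → Branch = X66 ✓
(Balance=715, City=9): rows 8, 15 → Branch = X84, X84 ✓
(Balance=715, City=4): rows 9, 11 → Branch = X54, X54 ✓
(Balance=703, City=9): row 12 → Branch = X64 ✓
(Balance=710, City=9): row 13 → Branch = X54 ✓
Every {Balance, City} value is associated with a single Branch value, so {Balance, City} -> Branch holds.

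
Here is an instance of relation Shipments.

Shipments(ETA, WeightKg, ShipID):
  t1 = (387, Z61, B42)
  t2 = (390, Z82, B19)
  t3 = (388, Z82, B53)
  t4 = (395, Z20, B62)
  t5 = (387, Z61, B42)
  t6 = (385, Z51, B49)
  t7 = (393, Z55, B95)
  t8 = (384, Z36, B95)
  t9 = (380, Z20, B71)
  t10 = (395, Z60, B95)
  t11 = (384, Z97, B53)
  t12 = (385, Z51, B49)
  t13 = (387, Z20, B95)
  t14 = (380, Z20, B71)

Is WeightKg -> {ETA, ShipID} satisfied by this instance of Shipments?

WeightKg=Z61: rows 1, 5 → {ETA,ShipID} = (387, B42), (387, B42) ✓
WeightKg=Z82: rows 2, 3 → {ETA,ShipID} takes values {(390, B19), (388, B53)} — violation
WeightKg=Z20: rows 4, 9, 13, 14 → {ETA,ShipID} takes values {(395, B62), (380, B71), (387, B95)} — violation
WeightKg=Z51: rows 6, 12 → {ETA,ShipID} = (385, B49), (385, B49) ✓
WeightKg=Z55: row 7 → {ETA,ShipID} = (393, B95) ✓
WeightKg=Z36: row 8 → {ETA,ShipID} = (384, B95) ✓
WeightKg=Z60: row 10 → {ETA,ShipID} = (395, B95) ✓
WeightKg=Z97: row 11 → {ETA,ShipID} = (384, B53) ✓
Two rows agree on WeightKg but differ on {ETA, ShipID}, so WeightKg -> {ETA, ShipID} does not hold.

No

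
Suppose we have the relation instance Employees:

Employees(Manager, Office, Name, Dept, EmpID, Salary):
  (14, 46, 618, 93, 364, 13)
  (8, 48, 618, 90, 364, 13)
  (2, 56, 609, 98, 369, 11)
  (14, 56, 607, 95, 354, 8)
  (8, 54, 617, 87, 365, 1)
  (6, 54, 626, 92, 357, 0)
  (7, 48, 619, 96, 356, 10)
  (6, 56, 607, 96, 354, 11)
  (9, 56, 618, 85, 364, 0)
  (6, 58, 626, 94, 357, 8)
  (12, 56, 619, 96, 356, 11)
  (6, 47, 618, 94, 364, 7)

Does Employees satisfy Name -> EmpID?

Name=618: 4 rows → EmpID = 364, 364, 364, 364 ✓
Name=609: 1 row → EmpID = 369 ✓
Name=607: 2 rows → EmpID = 354, 354 ✓
Name=617: 1 row → EmpID = 365 ✓
Name=626: 2 rows → EmpID = 357, 357 ✓
Name=619: 2 rows → EmpID = 356, 356 ✓
Every Name value is associated with a single EmpID value, so Name -> EmpID holds.

Yes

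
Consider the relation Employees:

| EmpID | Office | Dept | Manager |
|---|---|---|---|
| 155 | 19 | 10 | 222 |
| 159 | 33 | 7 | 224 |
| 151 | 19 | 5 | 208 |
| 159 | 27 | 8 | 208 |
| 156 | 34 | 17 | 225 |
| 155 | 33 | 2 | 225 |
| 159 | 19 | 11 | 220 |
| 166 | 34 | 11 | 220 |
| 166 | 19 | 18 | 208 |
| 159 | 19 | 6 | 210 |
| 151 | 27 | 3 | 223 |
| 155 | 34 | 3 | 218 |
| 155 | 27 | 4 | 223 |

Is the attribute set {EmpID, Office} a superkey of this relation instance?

No

Two distinct rows share (EmpID=159, Office=19), so {EmpID, Office} does not determine every attribute — not a superkey.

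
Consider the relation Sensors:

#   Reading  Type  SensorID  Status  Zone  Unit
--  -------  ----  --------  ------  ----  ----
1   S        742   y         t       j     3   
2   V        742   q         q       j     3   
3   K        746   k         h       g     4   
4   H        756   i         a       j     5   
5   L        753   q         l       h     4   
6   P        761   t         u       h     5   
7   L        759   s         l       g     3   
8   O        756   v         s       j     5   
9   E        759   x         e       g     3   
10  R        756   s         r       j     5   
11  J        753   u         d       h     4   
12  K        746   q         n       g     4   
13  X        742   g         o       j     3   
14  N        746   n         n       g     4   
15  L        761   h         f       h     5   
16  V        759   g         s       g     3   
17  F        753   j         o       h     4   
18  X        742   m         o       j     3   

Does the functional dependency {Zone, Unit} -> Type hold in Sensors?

Yes

(Zone=j, Unit=3): rows 1, 2, 13, 18 → Type = 742, 742, 742, 742 ✓
(Zone=g, Unit=4): rows 3, 12, 14 → Type = 746, 746, 746 ✓
(Zone=j, Unit=5): rows 4, 8, 10 → Type = 756, 756, 756 ✓
(Zone=h, Unit=4): rows 5, 11, 17 → Type = 753, 753, 753 ✓
(Zone=h, Unit=5): rows 6, 15 → Type = 761, 761 ✓
(Zone=g, Unit=3): rows 7, 9, 16 → Type = 759, 759, 759 ✓
Every {Zone, Unit} value is associated with a single Type value, so {Zone, Unit} -> Type holds.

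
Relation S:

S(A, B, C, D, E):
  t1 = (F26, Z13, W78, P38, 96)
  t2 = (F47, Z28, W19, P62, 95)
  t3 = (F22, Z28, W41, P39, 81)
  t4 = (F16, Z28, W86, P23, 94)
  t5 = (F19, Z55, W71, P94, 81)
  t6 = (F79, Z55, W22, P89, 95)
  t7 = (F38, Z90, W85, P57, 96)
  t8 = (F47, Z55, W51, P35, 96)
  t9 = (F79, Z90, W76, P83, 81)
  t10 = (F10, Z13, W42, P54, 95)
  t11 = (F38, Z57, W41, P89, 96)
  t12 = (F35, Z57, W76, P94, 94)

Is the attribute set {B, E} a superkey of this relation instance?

Yes

All 12 rows have distinct {B, E} values, so {B, E} → (all attributes) holds and {B, E} is a superkey.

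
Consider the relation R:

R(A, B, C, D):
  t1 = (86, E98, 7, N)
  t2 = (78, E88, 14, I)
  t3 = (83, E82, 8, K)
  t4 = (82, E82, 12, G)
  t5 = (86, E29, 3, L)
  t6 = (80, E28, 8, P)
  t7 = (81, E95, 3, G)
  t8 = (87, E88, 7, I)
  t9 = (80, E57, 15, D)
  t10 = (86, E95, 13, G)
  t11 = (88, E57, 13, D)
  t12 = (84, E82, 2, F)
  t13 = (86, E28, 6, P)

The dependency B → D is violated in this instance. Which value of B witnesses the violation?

E82

B=E98: row 1 → D = N ✓
B=E88: rows 2, 8 → D = I, I ✓
B=E82: rows 3, 4, 12 → D takes values {K, G, F} — violation
B=E29: row 5 → D = L ✓
B=E28: rows 6, 13 → D = P, P ✓
B=E95: rows 7, 10 → D = G, G ✓
B=E57: rows 9, 11 → D = D, D ✓
The only B value with inconsistent D is B=E82.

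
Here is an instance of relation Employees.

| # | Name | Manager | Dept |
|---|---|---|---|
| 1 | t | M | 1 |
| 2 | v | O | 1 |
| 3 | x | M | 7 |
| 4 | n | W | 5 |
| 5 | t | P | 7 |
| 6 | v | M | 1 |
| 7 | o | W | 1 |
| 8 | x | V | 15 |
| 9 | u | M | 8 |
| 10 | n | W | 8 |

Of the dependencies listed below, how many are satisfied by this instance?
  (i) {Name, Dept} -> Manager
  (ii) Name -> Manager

0

(i) {Name, Dept} -> Manager: (Name=v, Dept=1): rows 2, 6 → Manager takes values {O, M} — violation — fails.
(ii) Name -> Manager: Name=t: rows 1, 5 → Manager takes values {M, P} — violation; Name=v: rows 2, 6 → Manager takes values {O, M} — violation; Name=x: rows 3, 8 → Manager takes values {M, V} — violation — fails.
None of the 2 dependencies hold.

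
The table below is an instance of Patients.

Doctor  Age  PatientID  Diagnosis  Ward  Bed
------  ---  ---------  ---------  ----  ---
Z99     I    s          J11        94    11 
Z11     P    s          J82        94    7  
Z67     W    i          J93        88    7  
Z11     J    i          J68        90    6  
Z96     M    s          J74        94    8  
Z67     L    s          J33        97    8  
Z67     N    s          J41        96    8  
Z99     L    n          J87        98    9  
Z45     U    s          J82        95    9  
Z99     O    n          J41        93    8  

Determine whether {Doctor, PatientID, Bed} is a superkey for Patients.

Two distinct rows share (Doctor=Z67, PatientID=s, Bed=8), so {Doctor, PatientID, Bed} does not determine every attribute — not a superkey.

No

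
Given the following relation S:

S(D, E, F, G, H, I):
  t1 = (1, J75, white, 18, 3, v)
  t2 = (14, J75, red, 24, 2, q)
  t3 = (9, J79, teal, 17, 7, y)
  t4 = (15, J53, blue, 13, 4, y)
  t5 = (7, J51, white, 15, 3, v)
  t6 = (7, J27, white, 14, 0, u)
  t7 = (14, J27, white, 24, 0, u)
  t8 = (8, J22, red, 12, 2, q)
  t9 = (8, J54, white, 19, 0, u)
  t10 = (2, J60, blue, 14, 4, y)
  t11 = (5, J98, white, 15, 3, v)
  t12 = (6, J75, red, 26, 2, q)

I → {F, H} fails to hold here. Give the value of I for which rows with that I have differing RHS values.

y

I=v: rows 1, 5, 11 → {F,H} = (white, 3), (white, 3), (white, 3) ✓
I=q: rows 2, 8, 12 → {F,H} = (red, 2), (red, 2), (red, 2) ✓
I=y: rows 3, 4, 10 → {F,H} takes values {(teal, 7), (blue, 4)} — violation
I=u: rows 6, 7, 9 → {F,H} = (white, 0), (white, 0), (white, 0) ✓
The only I value with inconsistent RHS is I=y.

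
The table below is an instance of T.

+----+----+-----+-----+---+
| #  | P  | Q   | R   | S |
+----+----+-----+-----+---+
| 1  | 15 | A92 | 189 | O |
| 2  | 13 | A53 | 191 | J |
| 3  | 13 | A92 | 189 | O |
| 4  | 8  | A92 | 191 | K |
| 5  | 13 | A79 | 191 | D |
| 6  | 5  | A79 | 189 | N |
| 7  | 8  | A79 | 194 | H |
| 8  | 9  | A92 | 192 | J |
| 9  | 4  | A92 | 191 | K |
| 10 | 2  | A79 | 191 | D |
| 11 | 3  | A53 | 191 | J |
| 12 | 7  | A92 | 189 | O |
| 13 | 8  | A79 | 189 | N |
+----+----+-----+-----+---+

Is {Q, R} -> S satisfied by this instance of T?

Yes

(Q=A92, R=189): rows 1, 3, 12 → S = O, O, O ✓
(Q=A53, R=191): rows 2, 11 → S = J, J ✓
(Q=A92, R=191): rows 4, 9 → S = K, K ✓
(Q=A79, R=191): rows 5, 10 → S = D, D ✓
(Q=A79, R=189): rows 6, 13 → S = N, N ✓
(Q=A79, R=194): row 7 → S = H ✓
(Q=A92, R=192): row 8 → S = J ✓
Every {Q, R} value is associated with a single S value, so {Q, R} -> S holds.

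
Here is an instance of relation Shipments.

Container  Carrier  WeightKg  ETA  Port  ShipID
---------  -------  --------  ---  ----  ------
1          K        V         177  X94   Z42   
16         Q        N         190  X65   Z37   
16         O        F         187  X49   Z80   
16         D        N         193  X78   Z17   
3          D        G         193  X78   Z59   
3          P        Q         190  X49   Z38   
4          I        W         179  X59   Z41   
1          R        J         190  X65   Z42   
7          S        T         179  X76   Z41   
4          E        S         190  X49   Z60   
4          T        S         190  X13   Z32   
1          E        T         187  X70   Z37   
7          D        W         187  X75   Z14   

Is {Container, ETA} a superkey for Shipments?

Two distinct rows share (Container=4, ETA=190), so {Container, ETA} does not determine every attribute — not a superkey.

No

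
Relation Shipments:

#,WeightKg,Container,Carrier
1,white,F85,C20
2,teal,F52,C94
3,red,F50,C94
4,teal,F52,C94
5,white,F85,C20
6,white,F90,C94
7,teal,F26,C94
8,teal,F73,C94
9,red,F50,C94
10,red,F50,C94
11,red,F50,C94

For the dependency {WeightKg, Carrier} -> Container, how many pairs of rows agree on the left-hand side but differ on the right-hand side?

(WeightKg=white, Carrier=C20): all 2 rows agree on Container — 0 pairs.
(WeightKg=teal, Carrier=C94): violating pairs (2,7), (2,8), (4,7), (4,8), (7,8) — 5 pairs.
(WeightKg=red, Carrier=C94): all 4 rows agree on Container — 0 pairs.

5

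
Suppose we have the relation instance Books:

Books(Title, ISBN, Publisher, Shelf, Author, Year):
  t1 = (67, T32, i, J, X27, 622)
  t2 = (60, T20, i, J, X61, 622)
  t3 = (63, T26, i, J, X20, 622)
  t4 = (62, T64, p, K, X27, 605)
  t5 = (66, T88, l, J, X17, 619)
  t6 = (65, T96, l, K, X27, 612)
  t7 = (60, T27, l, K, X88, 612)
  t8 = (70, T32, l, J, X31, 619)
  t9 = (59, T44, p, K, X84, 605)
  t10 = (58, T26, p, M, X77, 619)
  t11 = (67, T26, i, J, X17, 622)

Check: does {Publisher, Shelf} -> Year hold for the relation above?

Yes

(Publisher=i, Shelf=J): rows 1, 2, 3, 11 → Year = 622, 622, 622, 622 ✓
(Publisher=p, Shelf=K): rows 4, 9 → Year = 605, 605 ✓
(Publisher=l, Shelf=J): rows 5, 8 → Year = 619, 619 ✓
(Publisher=l, Shelf=K): rows 6, 7 → Year = 612, 612 ✓
(Publisher=p, Shelf=M): row 10 → Year = 619 ✓
Every {Publisher, Shelf} value is associated with a single Year value, so {Publisher, Shelf} -> Year holds.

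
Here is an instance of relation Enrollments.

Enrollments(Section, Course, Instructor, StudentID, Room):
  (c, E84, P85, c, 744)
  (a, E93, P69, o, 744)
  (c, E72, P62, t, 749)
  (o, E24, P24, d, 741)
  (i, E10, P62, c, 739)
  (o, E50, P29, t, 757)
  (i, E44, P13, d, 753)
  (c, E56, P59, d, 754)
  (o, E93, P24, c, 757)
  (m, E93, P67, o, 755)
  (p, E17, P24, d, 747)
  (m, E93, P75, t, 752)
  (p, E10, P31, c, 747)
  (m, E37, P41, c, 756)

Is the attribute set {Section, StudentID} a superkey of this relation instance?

All 14 rows have distinct {Section, StudentID} values, so {Section, StudentID} → (all attributes) holds and {Section, StudentID} is a superkey.

Yes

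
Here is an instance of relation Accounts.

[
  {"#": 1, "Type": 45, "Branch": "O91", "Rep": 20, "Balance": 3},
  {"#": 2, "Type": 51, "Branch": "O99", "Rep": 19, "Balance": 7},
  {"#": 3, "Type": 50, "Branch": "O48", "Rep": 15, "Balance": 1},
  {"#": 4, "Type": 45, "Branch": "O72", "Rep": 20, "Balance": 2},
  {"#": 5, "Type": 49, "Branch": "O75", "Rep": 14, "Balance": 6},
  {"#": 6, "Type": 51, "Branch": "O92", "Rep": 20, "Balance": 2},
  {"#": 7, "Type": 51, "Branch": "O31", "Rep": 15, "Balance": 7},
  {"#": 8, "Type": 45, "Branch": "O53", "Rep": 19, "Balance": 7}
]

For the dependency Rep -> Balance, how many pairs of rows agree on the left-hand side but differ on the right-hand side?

3

Rep=20: violating pairs (1,4), (1,6) — 2 pairs.
Rep=19: all 2 rows agree on Balance — 0 pairs.
Rep=15: violating pairs (3,7) — 1 pair.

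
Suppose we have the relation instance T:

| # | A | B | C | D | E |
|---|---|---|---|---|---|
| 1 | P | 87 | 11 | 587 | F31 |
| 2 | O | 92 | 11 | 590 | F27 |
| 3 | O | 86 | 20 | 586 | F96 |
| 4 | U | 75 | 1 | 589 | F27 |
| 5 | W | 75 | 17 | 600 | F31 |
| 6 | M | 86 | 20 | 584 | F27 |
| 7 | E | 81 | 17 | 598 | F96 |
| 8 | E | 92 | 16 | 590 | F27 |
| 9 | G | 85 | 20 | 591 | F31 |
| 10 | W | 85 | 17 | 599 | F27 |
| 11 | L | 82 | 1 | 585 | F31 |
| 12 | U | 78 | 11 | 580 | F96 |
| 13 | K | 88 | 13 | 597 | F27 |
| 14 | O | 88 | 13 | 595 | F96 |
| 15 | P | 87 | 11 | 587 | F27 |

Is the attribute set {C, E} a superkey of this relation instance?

No

Rows 2 and 15 have the same {C, E} value (C=11, E=F27) but are distinct tuples, so {C, E} does not determine every attribute — not a superkey.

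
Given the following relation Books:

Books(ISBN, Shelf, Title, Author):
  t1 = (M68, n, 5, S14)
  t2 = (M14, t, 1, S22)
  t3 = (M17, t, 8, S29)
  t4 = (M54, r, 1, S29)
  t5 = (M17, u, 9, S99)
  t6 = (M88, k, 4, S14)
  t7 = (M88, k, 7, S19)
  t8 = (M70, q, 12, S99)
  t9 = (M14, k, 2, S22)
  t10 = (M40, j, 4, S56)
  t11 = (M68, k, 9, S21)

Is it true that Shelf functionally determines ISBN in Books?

Shelf=n: row 1 → ISBN = M68 ✓
Shelf=t: rows 2, 3 → ISBN takes values {M14, M17} — violation
Shelf=r: row 4 → ISBN = M54 ✓
Shelf=u: row 5 → ISBN = M17 ✓
Shelf=k: rows 6, 7, 9, 11 → ISBN takes values {M88, M14, M68} — violation
Shelf=q: row 8 → ISBN = M70 ✓
Shelf=j: row 10 → ISBN = M40 ✓
Two rows agree on Shelf but differ on ISBN, so Shelf → ISBN does not hold.

No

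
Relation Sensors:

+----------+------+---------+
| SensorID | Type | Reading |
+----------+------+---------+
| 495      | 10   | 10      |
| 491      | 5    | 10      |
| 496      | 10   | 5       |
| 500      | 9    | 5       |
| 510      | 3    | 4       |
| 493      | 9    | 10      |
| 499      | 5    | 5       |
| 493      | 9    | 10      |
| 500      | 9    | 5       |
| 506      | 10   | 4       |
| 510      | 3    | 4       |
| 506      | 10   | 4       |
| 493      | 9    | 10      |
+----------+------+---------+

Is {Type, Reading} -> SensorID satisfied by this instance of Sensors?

(Type=10, Reading=10): 1 row → SensorID = 495 ✓
(Type=5, Reading=10): 1 row → SensorID = 491 ✓
(Type=10, Reading=5): 1 row → SensorID = 496 ✓
(Type=9, Reading=5): 2 rows → SensorID = 500, 500 ✓
(Type=3, Reading=4): 2 rows → SensorID = 510, 510 ✓
(Type=9, Reading=10): 3 rows → SensorID = 493, 493, 493 ✓
(Type=5, Reading=5): 1 row → SensorID = 499 ✓
(Type=10, Reading=4): 2 rows → SensorID = 506, 506 ✓
Every {Type, Reading} value is associated with a single SensorID value, so {Type, Reading} -> SensorID holds.

Yes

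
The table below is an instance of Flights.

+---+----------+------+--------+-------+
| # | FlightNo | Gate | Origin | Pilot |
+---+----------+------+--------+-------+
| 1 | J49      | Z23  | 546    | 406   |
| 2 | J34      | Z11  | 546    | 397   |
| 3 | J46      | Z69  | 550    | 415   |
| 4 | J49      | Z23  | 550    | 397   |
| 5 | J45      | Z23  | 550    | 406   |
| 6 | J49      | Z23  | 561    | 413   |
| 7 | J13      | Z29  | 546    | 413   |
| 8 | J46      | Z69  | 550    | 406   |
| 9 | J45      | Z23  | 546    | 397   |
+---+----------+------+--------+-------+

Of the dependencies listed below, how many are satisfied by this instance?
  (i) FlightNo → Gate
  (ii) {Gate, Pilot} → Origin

(i) FlightNo → Gate: every LHS value maps to a single RHS value — holds.
(ii) {Gate, Pilot} → Origin: (Gate=Z23, Pilot=406): rows 1, 5 → Origin takes values {546, 550} — violation; (Gate=Z23, Pilot=397): rows 4, 9 → Origin takes values {550, 546} — violation — fails.
1 of the 2 dependencies holds.

1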